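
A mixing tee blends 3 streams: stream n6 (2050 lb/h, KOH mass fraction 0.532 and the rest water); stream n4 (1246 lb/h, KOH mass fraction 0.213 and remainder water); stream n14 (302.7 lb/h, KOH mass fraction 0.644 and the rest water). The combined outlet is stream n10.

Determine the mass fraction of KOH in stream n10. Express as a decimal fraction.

0.431

Total flow out = 2050 + 1246 + 302.7 = 3598.7 lb/h.
KOH in = 2050×0.532 + 1246×0.213 + 302.7×0.644 = 1550.9 lb/h.
KOH mass fraction in n10 = 1550.9/3598.7 = 0.431.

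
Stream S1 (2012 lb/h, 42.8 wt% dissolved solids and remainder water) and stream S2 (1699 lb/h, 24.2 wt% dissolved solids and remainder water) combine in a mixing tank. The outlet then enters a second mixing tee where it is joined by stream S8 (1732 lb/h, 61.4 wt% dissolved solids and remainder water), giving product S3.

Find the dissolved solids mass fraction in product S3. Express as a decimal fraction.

0.4291

Overall, product flow = 5443 lb/h.
dissolved solids in = 2012×0.428 + 1699×0.242 + 1732×0.614 = 2335.7 lb/h.
dissolved solids fraction in S3 = 0.4291.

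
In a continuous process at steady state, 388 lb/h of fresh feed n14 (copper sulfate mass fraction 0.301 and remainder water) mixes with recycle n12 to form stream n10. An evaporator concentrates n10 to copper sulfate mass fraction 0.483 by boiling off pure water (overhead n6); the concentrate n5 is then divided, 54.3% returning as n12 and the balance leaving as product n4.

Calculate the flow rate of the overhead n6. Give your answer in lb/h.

146.2 lb/h

Overall copper sulfate balance (none leaves overhead): copper sulfate in fresh feed = copper sulfate in product, i.e. 388×0.301 = (1−0.543)·n5·0.483.
n5 = 116.79/(0.483×0.457) = 529.1 lb/h.
Recycle n12 = 0.543×529.1 = 287.3 lb/h.
Combined feed n10 = 388 + 287.3 = 675.3 lb/h.
Overhead n6 = n10 − n5 = 675.3 − 529.1 = 146.2 lb/h.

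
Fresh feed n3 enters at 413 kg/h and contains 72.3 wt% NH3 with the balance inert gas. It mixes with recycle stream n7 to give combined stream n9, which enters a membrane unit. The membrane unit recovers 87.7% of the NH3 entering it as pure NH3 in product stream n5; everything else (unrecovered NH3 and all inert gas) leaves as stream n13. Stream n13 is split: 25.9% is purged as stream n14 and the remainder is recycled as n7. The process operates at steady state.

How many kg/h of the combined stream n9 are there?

770.2 kg/h

inert gas enters only via n3 and leaves only via the purge: 413×0.277 = 0.259×(inert gas in n13), and the membrane unit passes all inert gas, so inert gas in n9 = inert gas in n13 = 441.7 kg/h.
NH3 in n9: m_A = 413×0.723 + (1−0.259)·(1−0.877)·m_A, so m_A = 298.6/0.9089 = 328.54 kg/h.
n9 = 328.54 + 441.7 = 770.25 kg/h.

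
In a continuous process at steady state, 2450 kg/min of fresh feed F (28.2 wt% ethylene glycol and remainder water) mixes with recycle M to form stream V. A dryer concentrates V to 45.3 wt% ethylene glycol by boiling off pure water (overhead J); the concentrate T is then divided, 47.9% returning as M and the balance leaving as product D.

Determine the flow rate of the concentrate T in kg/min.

Overall ethylene glycol balance (none leaves overhead): ethylene glycol in fresh feed = ethylene glycol in product, i.e. 2450×0.282 = (1−0.479)·T·0.453.
T = 690.9/(0.453×0.521) = 2927.4 kg/min.

2927 kg/min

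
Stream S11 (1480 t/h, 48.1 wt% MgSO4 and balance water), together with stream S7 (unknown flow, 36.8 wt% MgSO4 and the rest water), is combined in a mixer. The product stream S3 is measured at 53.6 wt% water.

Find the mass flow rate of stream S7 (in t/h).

Let S7 be the unknown flow. Total out = 1480 + S7.
water balance: 768.12 + 0.632·S7 = 0.536·(1480 + S7)
(0.632 − 0.536)·S7 = 0.536×1480 − 768.12 = 25.16
S7 = 25.16 / 0.096 = 262.08 t/h

262.1 t/h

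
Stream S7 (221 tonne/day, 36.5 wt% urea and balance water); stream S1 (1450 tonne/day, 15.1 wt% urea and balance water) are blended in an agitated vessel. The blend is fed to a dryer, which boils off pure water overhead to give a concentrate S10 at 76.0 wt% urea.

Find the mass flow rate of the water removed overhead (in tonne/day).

1277 tonne/day

urea entering = 221×0.365 + 1450×0.151 = 299.62 tonne/day.
All urea reports to S10, so S10 = 299.62/0.760 = 394.23 tonne/day.
Total feed = 1671 tonne/day; overhead = 1671 − 394.23 = 1276.8 tonne/day.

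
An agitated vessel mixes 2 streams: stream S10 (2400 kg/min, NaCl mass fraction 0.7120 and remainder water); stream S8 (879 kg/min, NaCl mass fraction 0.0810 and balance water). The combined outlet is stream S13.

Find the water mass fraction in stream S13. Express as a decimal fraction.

0.4572

Total flow out = 2400 + 879 = 3279 kg/min.
water in = 2400×0.288 + 879×0.919 = 1499 kg/min.
water mass fraction in S13 = 1499/3279 = 0.4572.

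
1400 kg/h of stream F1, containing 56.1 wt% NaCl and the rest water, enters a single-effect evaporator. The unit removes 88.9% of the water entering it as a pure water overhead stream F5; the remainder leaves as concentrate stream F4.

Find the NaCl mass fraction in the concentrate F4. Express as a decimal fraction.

0.920

NaCl is not removed: 1400×0.561 = 785.4 kg/h of NaCl enters F4.
water entering = 1400×0.439 = 614.6 kg/h; overhead removed = 0.889×614.6 = 546.38 kg/h.
Concentrate = 1400 − 546.38 = 853.62 kg/h.
Mass fraction = 785.4/853.62 = 0.920.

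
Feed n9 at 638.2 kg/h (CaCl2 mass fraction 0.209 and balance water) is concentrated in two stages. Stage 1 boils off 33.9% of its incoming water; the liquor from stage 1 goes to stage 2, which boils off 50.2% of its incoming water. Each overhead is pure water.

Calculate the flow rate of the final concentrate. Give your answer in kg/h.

299.6 kg/h

water in feed = 638.2×0.791 = 504.82 kg/h.
After stage 1: water left = (1−0.339)×504.82 = 333.68; stream total = 467.07 kg/h.
After stage 2: water left = (1−0.502)×333.68 = 166.17; final concentrate = 299.56 kg/h.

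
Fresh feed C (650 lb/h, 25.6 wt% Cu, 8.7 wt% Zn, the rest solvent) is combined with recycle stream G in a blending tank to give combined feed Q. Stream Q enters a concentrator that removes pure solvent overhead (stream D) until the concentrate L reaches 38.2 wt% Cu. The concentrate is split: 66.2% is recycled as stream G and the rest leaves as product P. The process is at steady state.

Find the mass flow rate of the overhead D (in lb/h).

Overall Cu balance (none leaves overhead): Cu in fresh feed = Cu in product, i.e. 650×0.256 = (1−0.662)·L·0.382.
L = 166.4/(0.382×0.338) = 1288.8 lb/h.
Recycle G = 0.662×1288.8 = 853.16 lb/h.
Combined feed Q = 650 + 853.16 = 1503.2 lb/h.
Overhead D = Q − L = 1503.2 − 1288.8 = 214.4 lb/h.

214.4 lb/h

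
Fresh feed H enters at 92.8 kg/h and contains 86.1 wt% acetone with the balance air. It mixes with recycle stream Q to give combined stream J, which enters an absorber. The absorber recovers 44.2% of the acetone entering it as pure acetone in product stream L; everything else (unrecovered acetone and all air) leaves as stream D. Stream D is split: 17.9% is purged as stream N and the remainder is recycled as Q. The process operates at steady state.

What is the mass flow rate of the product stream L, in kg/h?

65.17 kg/h

acetone in J: m_A = 92.8×0.861 + (1−0.179)·(1−0.442)·m_A, so m_A = 79.901/0.5419 = 147.45 kg/h.
Product L = 0.442×147.45 = 65.173 kg/h.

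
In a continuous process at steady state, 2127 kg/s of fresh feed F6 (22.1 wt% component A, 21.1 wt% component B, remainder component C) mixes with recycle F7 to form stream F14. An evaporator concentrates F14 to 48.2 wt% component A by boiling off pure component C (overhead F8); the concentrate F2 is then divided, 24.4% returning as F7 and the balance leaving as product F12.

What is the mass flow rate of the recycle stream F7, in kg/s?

314.8 kg/s

Overall component A balance (none leaves overhead): component A in fresh feed = component A in product, i.e. 2127×0.221 = (1−0.244)·F2·0.482.
F2 = 470.07/(0.482×0.756) = 1290 kg/s.
Recycle F7 = 0.244×1290 = 314.76 kg/s.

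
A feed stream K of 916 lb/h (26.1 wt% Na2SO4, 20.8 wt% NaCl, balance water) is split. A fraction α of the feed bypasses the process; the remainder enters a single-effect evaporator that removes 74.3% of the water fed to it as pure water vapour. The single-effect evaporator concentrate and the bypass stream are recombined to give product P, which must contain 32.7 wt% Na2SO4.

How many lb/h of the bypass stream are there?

All 916×0.261 = 239.08 lb/h of Na2SO4 reaches P, so P = 239.08/0.327 = 731.12 lb/h and vapour = 184.88 lb/h.
The evaporator receives (1−α)·916 of feed at 0.531 water and removes 0.743 of that water:
0.743×0.531×(1−α)×916 = 184.88
(1−α) = 184.88/361.39 = 0.5116;  α = 0.4884.
Bypass flow = 0.4884×916 = 447.39 lb/h.

447.4 lb/h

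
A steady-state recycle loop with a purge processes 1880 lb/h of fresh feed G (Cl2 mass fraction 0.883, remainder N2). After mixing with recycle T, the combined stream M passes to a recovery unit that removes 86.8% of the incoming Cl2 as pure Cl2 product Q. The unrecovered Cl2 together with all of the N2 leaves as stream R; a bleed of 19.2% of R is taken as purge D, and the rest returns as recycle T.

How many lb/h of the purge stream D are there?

267.1 lb/h

N2 enters only via G and leaves only via the purge: 1880×0.117 = 0.192×(N2 in R), and the recovery unit passes all N2, so N2 in M = N2 in R = 1145.6 lb/h.
Cl2 in M: m_A = 1880×0.883 + (1−0.192)·(1−0.868)·m_A, so m_A = 1660/0.8933 = 1858.2 lb/h.
R = (1−0.868)×1858.2 + 1145.6 = 1390.9 lb/h.
Purge D = 0.192×1390.9 = 267.06 lb/h.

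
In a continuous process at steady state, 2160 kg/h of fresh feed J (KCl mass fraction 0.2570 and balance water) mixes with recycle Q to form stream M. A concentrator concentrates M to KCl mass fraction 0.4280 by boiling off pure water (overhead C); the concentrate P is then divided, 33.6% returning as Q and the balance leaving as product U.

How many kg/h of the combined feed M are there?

Overall KCl balance (none leaves overhead): KCl in fresh feed = KCl in product, i.e. 2160×0.257 = (1−0.336)·P·0.428.
P = 555.12/(0.428×0.664) = 1953.3 kg/h.
Recycle Q = 0.336×1953.3 = 656.32 kg/h.
Combined feed M = 2160 + 656.32 = 2816.3 kg/h.

2816 kg/h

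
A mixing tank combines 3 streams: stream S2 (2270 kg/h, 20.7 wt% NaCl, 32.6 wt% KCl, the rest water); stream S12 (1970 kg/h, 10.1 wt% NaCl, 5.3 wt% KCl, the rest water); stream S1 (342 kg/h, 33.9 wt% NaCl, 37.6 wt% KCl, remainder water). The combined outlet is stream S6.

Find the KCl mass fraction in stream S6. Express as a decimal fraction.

Total flow out = 2270 + 1970 + 342 = 4582 kg/h.
KCl in = 2270×0.326 + 1970×0.053 + 342×0.376 = 973.02 kg/h.
KCl mass fraction in S6 = 973.02/4582 = 0.2124.

0.2124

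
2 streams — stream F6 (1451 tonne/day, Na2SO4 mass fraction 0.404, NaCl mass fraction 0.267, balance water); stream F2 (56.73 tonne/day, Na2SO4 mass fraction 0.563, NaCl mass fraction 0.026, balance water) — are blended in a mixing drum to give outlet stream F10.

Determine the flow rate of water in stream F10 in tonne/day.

500.7 tonne/day

water out = water in = 1451×0.329 + 56.73×0.411 = 500.7 tonne/day.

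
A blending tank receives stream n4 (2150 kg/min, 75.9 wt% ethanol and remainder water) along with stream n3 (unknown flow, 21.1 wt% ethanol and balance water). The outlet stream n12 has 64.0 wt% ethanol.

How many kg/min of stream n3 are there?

596.4 kg/min

Let n3 be the unknown flow. Total out = 2150 + n3.
ethanol balance: 1631.8 + 0.211·n3 = 0.640·(2150 + n3)
(0.211 − 0.640)·n3 = 0.640×2150 − 1631.8 = -255.85
n3 = -255.85 / -0.429 = 596.39 kg/min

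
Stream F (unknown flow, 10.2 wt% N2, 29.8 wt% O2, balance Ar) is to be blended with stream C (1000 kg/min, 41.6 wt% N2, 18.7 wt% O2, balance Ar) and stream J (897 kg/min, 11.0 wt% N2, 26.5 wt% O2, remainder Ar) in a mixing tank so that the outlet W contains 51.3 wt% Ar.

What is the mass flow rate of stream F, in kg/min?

Let F be the unknown flow. Total out = 1897 + F.
Ar balance: 957.62 + 0.600·F = 0.513·(1897 + F)
(0.600 − 0.513)·F = 0.513×1897 − 957.62 = 15.536
F = 15.536 / 0.087 = 178.57 kg/min

178.6 kg/min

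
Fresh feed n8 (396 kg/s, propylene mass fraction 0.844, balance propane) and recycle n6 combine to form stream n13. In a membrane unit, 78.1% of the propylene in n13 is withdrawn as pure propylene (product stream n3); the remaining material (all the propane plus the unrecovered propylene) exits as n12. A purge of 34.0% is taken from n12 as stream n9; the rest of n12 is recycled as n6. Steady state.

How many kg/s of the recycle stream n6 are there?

176.4 kg/s

propane enters only via n8 and leaves only via the purge: 396×0.156 = 0.340×(propane in n12), and the membrane unit passes all propane, so propane in n13 = propane in n12 = 181.69 kg/s.
propylene in n13: m_A = 396×0.844 + (1−0.340)·(1−0.781)·m_A, so m_A = 334.22/0.8555 = 390.7 kg/s.
n12 = (1−0.781)×390.7 + 181.69 = 267.26 kg/s.
Recycle n6 = (1−0.340)×267.26 = 176.39 kg/s.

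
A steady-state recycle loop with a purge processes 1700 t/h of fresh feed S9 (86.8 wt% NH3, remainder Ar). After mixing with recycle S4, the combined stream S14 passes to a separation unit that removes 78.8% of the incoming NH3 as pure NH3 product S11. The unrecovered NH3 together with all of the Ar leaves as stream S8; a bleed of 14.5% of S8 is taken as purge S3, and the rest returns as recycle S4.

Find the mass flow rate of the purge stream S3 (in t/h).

Ar enters only via S9 and leaves only via the purge: 1700×0.132 = 0.145×(Ar in S8), and the separation unit passes all Ar, so Ar in S14 = Ar in S8 = 1547.6 t/h.
NH3 in S14: m_A = 1700×0.868 + (1−0.145)·(1−0.788)·m_A, so m_A = 1475.6/0.8187 = 1802.3 t/h.
S8 = (1−0.788)×1802.3 + 1547.6 = 1929.7 t/h.
Purge S3 = 0.145×1929.7 = 279.8 t/h.

279.8 t/h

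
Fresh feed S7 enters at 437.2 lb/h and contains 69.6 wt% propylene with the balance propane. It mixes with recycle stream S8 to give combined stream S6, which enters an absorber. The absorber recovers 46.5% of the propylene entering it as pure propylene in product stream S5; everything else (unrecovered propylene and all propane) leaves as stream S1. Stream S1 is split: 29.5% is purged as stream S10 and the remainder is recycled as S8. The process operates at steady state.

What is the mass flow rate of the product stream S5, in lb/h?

propylene in S6: m_A = 437.2×0.696 + (1−0.295)·(1−0.465)·m_A, so m_A = 304.29/0.6228 = 488.57 lb/h.
Product S5 = 0.465×488.57 = 227.18 lb/h.

227.2 lb/h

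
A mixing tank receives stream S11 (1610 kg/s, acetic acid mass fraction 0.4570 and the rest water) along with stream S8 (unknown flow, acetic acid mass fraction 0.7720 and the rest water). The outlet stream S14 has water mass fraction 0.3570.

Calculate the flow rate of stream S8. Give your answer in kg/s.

Let S8 be the unknown flow. Total out = 1610 + S8.
water balance: 874.23 + 0.228·S8 = 0.357·(1610 + S8)
(0.228 − 0.357)·S8 = 0.357×1610 − 874.23 = -299.46
S8 = -299.46 / -0.129 = 2321.4 kg/s

2321 kg/s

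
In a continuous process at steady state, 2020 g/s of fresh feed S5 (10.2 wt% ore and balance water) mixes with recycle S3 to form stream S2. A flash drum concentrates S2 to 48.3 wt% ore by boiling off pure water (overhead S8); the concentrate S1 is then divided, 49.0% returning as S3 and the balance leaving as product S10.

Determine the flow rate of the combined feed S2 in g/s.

2430 g/s

Overall ore balance (none leaves overhead): ore in fresh feed = ore in product, i.e. 2020×0.102 = (1−0.490)·S1·0.483.
S1 = 206.04/(0.483×0.510) = 836.44 g/s.
Recycle S3 = 0.490×836.44 = 409.86 g/s.
Combined feed S2 = 2020 + 409.86 = 2429.9 g/s.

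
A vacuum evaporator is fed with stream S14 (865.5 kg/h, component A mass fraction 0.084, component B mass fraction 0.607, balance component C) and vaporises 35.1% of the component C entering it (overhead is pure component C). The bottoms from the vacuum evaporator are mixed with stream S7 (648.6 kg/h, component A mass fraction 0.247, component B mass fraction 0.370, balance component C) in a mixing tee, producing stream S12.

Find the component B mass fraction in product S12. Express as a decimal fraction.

0.539

Vapour removed = 0.351×0.309×865.5 = 93.871 kg/h; concentrate = 771.63 kg/h.
component B reaching the mixer = 525.36 (from concentrate) + 648.6×0.370 = 765.34 kg/h.
Product flow = 771.63 + 648.6 = 1420.2 kg/h; component B fraction = 0.539.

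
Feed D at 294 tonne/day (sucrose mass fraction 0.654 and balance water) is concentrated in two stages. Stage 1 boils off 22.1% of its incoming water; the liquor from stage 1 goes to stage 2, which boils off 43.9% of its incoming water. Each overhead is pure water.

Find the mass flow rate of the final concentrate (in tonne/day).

water in feed = 294×0.346 = 101.72 tonne/day.
After stage 1: water left = (1−0.221)×101.72 = 79.243; stream total = 271.52 tonne/day.
After stage 2: water left = (1−0.439)×79.243 = 44.455; final concentrate = 236.73 tonne/day.

236.7 tonne/day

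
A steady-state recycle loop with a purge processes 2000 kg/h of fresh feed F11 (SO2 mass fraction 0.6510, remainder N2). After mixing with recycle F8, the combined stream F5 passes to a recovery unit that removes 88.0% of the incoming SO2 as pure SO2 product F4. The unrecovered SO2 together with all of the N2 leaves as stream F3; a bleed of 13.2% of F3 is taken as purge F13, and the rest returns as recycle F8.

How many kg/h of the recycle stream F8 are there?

N2 enters only via F11 and leaves only via the purge: 2000×0.349 = 0.132×(N2 in F3), and the recovery unit passes all N2, so N2 in F5 = N2 in F3 = 5287.9 kg/h.
SO2 in F5: m_A = 2000×0.651 + (1−0.132)·(1−0.880)·m_A, so m_A = 1302/0.8958 = 1453.4 kg/h.
F3 = (1−0.880)×1453.4 + 5287.9 = 5462.3 kg/h.
Recycle F8 = (1−0.132)×5462.3 = 4741.3 kg/h.

4741 kg/h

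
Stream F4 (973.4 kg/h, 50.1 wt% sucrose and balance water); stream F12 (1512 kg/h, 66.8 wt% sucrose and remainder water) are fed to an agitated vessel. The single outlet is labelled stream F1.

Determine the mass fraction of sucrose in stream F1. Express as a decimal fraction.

Total flow out = 973.4 + 1512 = 2485.4 kg/h.
sucrose in = 973.4×0.501 + 1512×0.668 = 1497.7 kg/h.
sucrose mass fraction in F1 = 1497.7/2485.4 = 0.603.

0.603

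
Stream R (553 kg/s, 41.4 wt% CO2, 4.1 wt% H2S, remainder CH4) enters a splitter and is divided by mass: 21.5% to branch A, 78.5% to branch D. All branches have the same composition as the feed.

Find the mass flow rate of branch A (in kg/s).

118.9 kg/s

Branch A flow = 0.215×553 = 118.89 kg/s.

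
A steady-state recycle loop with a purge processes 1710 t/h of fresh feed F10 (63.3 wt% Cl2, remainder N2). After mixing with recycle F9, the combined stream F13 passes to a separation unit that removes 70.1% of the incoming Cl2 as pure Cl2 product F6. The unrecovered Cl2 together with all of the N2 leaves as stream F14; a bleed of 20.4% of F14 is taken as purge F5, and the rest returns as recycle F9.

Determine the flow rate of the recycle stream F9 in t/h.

2787 t/h

N2 enters only via F10 and leaves only via the purge: 1710×0.367 = 0.204×(N2 in F14), and the separation unit passes all N2, so N2 in F13 = N2 in F14 = 3076.3 t/h.
Cl2 in F13: m_A = 1710×0.633 + (1−0.204)·(1−0.701)·m_A, so m_A = 1082.4/0.7620 = 1420.5 t/h.
F14 = (1−0.701)×1420.5 + 3076.3 = 3501.1 t/h.
Recycle F9 = (1−0.204)×3501.1 = 2786.8 t/h.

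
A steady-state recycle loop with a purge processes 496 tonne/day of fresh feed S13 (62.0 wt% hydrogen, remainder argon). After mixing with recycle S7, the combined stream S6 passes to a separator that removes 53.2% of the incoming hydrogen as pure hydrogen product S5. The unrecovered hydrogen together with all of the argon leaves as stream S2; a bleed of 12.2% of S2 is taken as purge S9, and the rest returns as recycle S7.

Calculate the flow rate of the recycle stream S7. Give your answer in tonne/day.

1571 tonne/day

argon enters only via S13 and leaves only via the purge: 496×0.380 = 0.122×(argon in S2), and the separator passes all argon, so argon in S6 = argon in S2 = 1544.9 tonne/day.
hydrogen in S6: m_A = 496×0.620 + (1−0.122)·(1−0.532)·m_A, so m_A = 307.52/0.5891 = 522.02 tonne/day.
S2 = (1−0.532)×522.02 + 1544.9 = 1789.2 tonne/day.
Recycle S7 = (1−0.122)×1789.2 = 1570.9 tonne/day.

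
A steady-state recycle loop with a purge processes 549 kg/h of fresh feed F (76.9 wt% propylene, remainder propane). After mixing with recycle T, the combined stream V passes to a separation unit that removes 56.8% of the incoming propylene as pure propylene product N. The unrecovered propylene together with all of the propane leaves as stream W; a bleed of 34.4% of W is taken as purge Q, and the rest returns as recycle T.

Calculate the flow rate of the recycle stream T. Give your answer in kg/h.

408.8 kg/h

propane enters only via F and leaves only via the purge: 549×0.231 = 0.344×(propane in W), and the separation unit passes all propane, so propane in V = propane in W = 368.66 kg/h.
propylene in V: m_A = 549×0.769 + (1−0.344)·(1−0.568)·m_A, so m_A = 422.18/0.7166 = 589.14 kg/h.
W = (1−0.568)×589.14 + 368.66 = 623.17 kg/h.
Recycle T = (1−0.344)×623.17 = 408.8 kg/h.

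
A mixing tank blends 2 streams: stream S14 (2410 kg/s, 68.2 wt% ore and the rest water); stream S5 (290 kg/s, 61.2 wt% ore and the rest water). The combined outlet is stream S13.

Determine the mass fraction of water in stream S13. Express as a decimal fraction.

0.3255

Total flow out = 2410 + 290 = 2700 kg/s.
water in = 2410×0.318 + 290×0.388 = 878.9 kg/s.
water mass fraction in S13 = 878.9/2700 = 0.3255.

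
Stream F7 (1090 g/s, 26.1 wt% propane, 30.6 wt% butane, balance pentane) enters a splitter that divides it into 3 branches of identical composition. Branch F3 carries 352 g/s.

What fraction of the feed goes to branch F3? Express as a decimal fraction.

Fraction to F3 = 352/1090 = 0.3229.

0.323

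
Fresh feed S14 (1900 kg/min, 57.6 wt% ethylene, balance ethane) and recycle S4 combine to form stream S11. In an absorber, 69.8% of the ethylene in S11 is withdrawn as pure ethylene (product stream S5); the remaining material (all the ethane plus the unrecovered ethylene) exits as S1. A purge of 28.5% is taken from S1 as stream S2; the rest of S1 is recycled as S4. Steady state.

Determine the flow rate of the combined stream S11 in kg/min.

4222 kg/min

ethane enters only via S14 and leaves only via the purge: 1900×0.424 = 0.285×(ethane in S1), and the absorber passes all ethane, so ethane in S11 = ethane in S1 = 2826.7 kg/min.
ethylene in S11: m_A = 1900×0.576 + (1−0.285)·(1−0.698)·m_A, so m_A = 1094.4/0.7841 = 1395.8 kg/min.
S11 = 1395.8 + 2826.7 = 4222.5 kg/min.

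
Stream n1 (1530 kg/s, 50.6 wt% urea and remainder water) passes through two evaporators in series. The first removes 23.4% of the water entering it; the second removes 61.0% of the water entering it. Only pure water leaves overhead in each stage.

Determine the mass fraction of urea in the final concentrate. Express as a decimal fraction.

water in feed = 1530×0.494 = 755.82 kg/s.
After stage 1: water left = (1−0.234)×755.82 = 578.96; stream total = 1353.1 kg/s.
After stage 2: water left = (1−0.610)×578.96 = 225.79; final concentrate = 999.97 kg/s.
urea fraction = 774.18/999.97 = 0.774.

0.774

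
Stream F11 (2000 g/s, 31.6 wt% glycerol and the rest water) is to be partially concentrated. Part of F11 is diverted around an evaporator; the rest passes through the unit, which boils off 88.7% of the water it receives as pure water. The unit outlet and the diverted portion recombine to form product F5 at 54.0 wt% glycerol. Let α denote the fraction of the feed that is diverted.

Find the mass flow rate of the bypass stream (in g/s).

All 2000×0.316 = 632 g/s of glycerol reaches F5, so F5 = 632/0.540 = 1170.4 g/s and vapour = 829.63 g/s.
The evaporator receives (1−α)·2000 of feed at 0.684 water and removes 0.887 of that water:
0.887×0.684×(1−α)×2000 = 829.63
(1−α) = 829.63/1213.4 = 0.6837;  α = 0.3163.
Bypass flow = 0.3163×2000 = 632.57 g/s.

632.6 g/s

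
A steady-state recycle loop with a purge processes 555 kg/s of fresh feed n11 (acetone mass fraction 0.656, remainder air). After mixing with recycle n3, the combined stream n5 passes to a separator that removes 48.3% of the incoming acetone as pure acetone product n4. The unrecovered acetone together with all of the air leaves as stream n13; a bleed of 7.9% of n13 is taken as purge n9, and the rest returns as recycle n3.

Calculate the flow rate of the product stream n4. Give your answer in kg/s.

335.7 kg/s

acetone in n5: m_A = 555×0.656 + (1−0.079)·(1−0.483)·m_A, so m_A = 364.08/0.5238 = 695.02 kg/s.
Product n4 = 0.483×695.02 = 335.69 kg/s.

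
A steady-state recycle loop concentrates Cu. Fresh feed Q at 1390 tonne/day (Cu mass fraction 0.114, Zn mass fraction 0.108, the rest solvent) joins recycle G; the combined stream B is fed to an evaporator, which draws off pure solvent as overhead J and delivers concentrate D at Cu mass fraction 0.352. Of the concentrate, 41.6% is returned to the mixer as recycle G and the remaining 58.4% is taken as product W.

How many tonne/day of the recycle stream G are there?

Overall Cu balance (none leaves overhead): Cu in fresh feed = Cu in product, i.e. 1390×0.114 = (1−0.416)·D·0.352.
D = 158.46/(0.352×0.584) = 770.84 tonne/day.
Recycle G = 0.416×770.84 = 320.67 tonne/day.

320.7 tonne/day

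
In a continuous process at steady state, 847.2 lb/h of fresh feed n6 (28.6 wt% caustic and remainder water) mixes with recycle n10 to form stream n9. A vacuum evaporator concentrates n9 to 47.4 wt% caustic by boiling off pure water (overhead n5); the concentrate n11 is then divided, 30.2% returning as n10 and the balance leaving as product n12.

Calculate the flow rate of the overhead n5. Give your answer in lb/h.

Overall caustic balance (none leaves overhead): caustic in fresh feed = caustic in product, i.e. 847.2×0.286 = (1−0.302)·n11·0.474.
n11 = 242.3/(0.474×0.698) = 732.35 lb/h.
Recycle n10 = 0.302×732.35 = 221.17 lb/h.
Combined feed n9 = 847.2 + 221.17 = 1068.4 lb/h.
Overhead n5 = n9 − n11 = 1068.4 − 732.35 = 336.02 lb/h.

336 lb/h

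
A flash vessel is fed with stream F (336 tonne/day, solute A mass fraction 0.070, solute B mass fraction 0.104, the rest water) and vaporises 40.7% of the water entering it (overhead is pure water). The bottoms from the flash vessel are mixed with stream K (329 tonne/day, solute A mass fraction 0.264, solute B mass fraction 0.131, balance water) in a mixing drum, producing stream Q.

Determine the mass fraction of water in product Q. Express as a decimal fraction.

Vapour removed = 0.407×0.826×336 = 112.96 tonne/day; concentrate = 223.04 tonne/day.
water reaching the mixer = 164.58 (from concentrate) + 329×0.605 = 363.62 tonne/day.
Product flow = 223.04 + 329 = 552.04 tonne/day; water fraction = 0.659.

0.659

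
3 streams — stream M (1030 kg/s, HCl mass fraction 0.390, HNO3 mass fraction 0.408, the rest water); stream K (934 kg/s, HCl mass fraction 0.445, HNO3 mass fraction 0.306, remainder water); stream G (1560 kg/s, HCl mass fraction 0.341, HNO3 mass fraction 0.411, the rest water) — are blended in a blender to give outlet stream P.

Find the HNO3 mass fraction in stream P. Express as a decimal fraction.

0.382

Total flow out = 1030 + 934 + 1560 = 3524 kg/s.
HNO3 in = 1030×0.408 + 934×0.306 + 1560×0.411 = 1347.2 kg/s.
HNO3 mass fraction in P = 1347.2/3524 = 0.382.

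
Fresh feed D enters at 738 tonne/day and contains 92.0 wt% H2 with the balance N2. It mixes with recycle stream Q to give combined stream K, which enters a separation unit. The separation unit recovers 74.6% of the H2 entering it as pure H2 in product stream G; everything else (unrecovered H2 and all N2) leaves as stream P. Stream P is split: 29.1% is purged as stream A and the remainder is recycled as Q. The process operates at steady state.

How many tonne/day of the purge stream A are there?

120.2 tonne/day

N2 enters only via D and leaves only via the purge: 738×0.080 = 0.291×(N2 in P), and the separation unit passes all N2, so N2 in K = N2 in P = 202.89 tonne/day.
H2 in K: m_A = 738×0.920 + (1−0.291)·(1−0.746)·m_A, so m_A = 678.96/0.8199 = 828.09 tonne/day.
P = (1−0.746)×828.09 + 202.89 = 413.22 tonne/day.
Purge A = 0.291×413.22 = 120.25 tonne/day.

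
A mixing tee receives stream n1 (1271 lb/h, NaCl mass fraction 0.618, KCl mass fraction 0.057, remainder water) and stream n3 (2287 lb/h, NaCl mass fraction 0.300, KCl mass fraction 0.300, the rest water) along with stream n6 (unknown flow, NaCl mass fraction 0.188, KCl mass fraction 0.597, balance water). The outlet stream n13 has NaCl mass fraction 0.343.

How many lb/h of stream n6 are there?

1621 lb/h

Let n6 be the unknown flow. Total out = 3558 + n6.
NaCl balance: 1471.6 + 0.188·n6 = 0.343·(3558 + n6)
(0.188 − 0.343)·n6 = 0.343×3558 − 1471.6 = -251.18
n6 = -251.18 / -0.155 = 1620.5 lb/h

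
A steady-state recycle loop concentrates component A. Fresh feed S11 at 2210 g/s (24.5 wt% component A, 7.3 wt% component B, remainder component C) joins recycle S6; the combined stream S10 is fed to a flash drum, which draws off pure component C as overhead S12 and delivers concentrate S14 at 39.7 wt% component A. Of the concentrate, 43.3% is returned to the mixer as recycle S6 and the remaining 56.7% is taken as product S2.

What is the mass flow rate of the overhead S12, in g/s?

846.1 g/s

Overall component A balance (none leaves overhead): component A in fresh feed = component A in product, i.e. 2210×0.245 = (1−0.433)·S14·0.397.
S14 = 541.45/(0.397×0.567) = 2405.4 g/s.
Recycle S6 = 0.433×2405.4 = 1041.5 g/s.
Combined feed S10 = 2210 + 1041.5 = 3251.5 g/s.
Overhead S12 = S10 − S14 = 3251.5 − 2405.4 = 846.15 g/s.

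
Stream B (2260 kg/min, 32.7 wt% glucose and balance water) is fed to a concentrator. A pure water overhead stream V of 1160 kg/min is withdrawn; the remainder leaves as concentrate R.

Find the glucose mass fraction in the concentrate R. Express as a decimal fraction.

0.672

glucose is not removed: 2260×0.327 = 739.02 kg/min of glucose enters R.
Concentrate = 2260 − 1160 = 1100 kg/min.
Mass fraction = 739.02/1100 = 0.672.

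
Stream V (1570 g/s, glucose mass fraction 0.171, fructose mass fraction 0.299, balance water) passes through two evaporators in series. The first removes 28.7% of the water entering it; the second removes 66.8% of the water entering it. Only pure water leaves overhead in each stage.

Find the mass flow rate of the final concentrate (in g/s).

934.9 g/s

water in feed = 1570×0.530 = 832.1 g/s.
After stage 1: water left = (1−0.287)×832.1 = 593.29; stream total = 1331.2 g/s.
After stage 2: water left = (1−0.668)×593.29 = 196.97; final concentrate = 934.87 g/s.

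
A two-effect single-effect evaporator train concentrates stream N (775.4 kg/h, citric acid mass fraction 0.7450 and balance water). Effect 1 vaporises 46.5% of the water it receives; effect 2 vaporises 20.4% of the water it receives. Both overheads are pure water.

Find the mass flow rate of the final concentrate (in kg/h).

water in feed = 775.4×0.255 = 197.73 kg/h.
After stage 1: water left = (1−0.465)×197.73 = 105.78; stream total = 683.46 kg/h.
After stage 2: water left = (1−0.204)×105.78 = 84.204; final concentrate = 661.88 kg/h.

661.9 kg/h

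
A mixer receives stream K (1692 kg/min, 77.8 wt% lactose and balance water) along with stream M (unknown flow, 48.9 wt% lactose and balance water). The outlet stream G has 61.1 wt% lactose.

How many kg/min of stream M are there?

Let M be the unknown flow. Total out = 1692 + M.
lactose balance: 1316.4 + 0.489·M = 0.611·(1692 + M)
(0.489 − 0.611)·M = 0.611×1692 − 1316.4 = -282.56
M = -282.56 / -0.122 = 2316.1 kg/min

2316 kg/min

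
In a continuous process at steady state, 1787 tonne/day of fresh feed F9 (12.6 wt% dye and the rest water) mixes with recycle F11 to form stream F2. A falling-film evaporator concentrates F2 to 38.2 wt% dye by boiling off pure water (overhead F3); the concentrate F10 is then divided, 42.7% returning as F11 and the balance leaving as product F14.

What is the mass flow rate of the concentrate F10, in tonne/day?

1029 tonne/day

Overall dye balance (none leaves overhead): dye in fresh feed = dye in product, i.e. 1787×0.126 = (1−0.427)·F10·0.382.
F10 = 225.16/(0.382×0.573) = 1028.7 tonne/day.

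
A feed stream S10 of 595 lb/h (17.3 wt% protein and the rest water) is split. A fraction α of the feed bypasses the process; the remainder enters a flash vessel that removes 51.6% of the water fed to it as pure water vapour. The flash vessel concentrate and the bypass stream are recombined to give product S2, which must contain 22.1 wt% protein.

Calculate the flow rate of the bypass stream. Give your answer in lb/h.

All 595×0.173 = 102.93 lb/h of protein reaches S2, so S2 = 102.93/0.221 = 465.77 lb/h and vapour = 129.23 lb/h.
The evaporator receives (1−α)·595 of feed at 0.827 water and removes 0.516 of that water:
0.516×0.827×(1−α)×595 = 129.23
(1−α) = 129.23/253.91 = 0.5090;  α = 0.4910.
Bypass flow = 0.4910×595 = 292.16 lb/h.

292.2 lb/h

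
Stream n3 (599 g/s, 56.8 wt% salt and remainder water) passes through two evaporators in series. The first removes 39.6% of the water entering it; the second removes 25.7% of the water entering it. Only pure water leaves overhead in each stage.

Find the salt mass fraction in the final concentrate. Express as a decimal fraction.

water in feed = 599×0.432 = 258.77 g/s.
After stage 1: water left = (1−0.396)×258.77 = 156.3; stream total = 496.53 g/s.
After stage 2: water left = (1−0.257)×156.3 = 116.13; final concentrate = 456.36 g/s.
salt fraction = 340.23/456.36 = 0.746.

0.746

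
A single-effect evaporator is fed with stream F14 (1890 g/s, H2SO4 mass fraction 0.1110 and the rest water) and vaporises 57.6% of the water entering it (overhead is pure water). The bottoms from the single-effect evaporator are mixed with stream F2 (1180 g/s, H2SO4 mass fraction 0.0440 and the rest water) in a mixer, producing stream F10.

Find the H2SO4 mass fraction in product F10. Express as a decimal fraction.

0.1245

Vapour removed = 0.576×0.889×1890 = 967.8 g/s; concentrate = 922.2 g/s.
H2SO4 reaching the mixer = 209.79 (from concentrate) + 1180×0.044 = 261.71 g/s.
Product flow = 922.2 + 1180 = 2102.2 g/s; H2SO4 fraction = 0.1245.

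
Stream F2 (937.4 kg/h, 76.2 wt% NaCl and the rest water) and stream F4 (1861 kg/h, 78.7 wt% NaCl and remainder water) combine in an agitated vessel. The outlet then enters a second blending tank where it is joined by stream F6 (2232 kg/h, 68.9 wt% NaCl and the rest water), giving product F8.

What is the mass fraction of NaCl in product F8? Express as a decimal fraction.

Overall, product flow = 5030.4 kg/h.
NaCl in = 937.4×0.762 + 1861×0.787 + 2232×0.689 = 3716.8 kg/h.
NaCl fraction in F8 = 0.739.

0.739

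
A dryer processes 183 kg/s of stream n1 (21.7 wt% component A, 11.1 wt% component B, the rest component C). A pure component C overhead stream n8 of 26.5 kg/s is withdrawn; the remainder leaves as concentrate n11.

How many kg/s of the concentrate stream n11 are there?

156.5 kg/s

Concentrate = 183 − 26.5 = 156.5 kg/s.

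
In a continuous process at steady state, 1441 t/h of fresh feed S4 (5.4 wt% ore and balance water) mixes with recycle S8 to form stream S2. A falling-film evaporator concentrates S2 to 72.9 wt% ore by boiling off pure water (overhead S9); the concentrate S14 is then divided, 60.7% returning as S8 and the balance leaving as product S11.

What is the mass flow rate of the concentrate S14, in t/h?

Overall ore balance (none leaves overhead): ore in fresh feed = ore in product, i.e. 1441×0.054 = (1−0.607)·S14·0.729.
S14 = 77.814/(0.729×0.393) = 271.6 t/h.

271.6 t/h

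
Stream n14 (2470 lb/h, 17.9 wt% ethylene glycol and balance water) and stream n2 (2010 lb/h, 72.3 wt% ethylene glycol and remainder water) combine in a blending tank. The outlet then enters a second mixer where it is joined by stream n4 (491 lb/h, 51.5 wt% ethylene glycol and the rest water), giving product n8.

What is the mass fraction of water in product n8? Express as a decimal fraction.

Overall, product flow = 4971 lb/h.
water in = 2470×0.821 + 2010×0.277 + 491×0.485 = 2822.8 lb/h.
water fraction in n8 = 0.568.

0.568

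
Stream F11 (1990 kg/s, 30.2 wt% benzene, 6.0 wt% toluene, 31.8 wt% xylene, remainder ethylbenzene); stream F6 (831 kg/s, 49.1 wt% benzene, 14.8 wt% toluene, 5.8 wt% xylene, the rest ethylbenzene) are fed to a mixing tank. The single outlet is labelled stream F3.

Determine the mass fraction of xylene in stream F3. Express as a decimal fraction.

Total flow out = 1990 + 831 = 2821 kg/s.
xylene in = 1990×0.318 + 831×0.058 = 681.02 kg/s.
xylene mass fraction in F3 = 681.02/2821 = 0.2414.

0.2414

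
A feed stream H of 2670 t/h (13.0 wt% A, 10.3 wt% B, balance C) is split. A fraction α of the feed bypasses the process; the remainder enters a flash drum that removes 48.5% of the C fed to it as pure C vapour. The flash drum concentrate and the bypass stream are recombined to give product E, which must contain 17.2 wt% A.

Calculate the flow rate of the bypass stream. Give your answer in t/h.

All 2670×0.130 = 347.1 t/h of A reaches E, so E = 347.1/0.172 = 2018 t/h and vapour = 651.98 t/h.
The evaporator receives (1−α)·2670 of feed at 0.767 C and removes 0.485 of that C:
0.485×0.767×(1−α)×2670 = 651.98
(1−α) = 651.98/993.23 = 0.6564;  α = 0.3436.
Bypass flow = 0.3436×2670 = 917.35 t/h.

917.4 t/h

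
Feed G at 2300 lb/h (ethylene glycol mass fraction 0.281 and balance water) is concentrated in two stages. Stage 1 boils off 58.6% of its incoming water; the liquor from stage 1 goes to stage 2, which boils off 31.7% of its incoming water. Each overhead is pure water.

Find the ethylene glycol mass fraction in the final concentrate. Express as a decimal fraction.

water in feed = 2300×0.719 = 1653.7 lb/h.
After stage 1: water left = (1−0.586)×1653.7 = 684.63; stream total = 1330.9 lb/h.
After stage 2: water left = (1−0.317)×684.63 = 467.6; final concentrate = 1113.9 lb/h.
ethylene glycol fraction = 646.3/1113.9 = 0.580.

0.580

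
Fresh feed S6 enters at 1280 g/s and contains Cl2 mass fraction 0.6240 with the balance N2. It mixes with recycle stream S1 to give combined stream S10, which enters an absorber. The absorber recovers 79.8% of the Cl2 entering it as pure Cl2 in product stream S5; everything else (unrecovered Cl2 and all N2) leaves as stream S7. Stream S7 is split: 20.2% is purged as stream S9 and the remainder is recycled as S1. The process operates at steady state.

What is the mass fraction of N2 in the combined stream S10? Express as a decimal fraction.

N2 enters only via S6 and leaves only via the purge: 1280×0.376 = 0.202×(N2 in S7), and the absorber passes all N2, so N2 in S10 = N2 in S7 = 2382.6 g/s.
Cl2 in S10: m_A = 1280×0.624 + (1−0.202)·(1−0.798)·m_A, so m_A = 798.72/0.8388 = 952.21 g/s.
S10 = 952.21 + 2382.6 = 3334.8 g/s.
N2 fraction in S10 = 2382.6/3334.8 = 0.7145.

0.7145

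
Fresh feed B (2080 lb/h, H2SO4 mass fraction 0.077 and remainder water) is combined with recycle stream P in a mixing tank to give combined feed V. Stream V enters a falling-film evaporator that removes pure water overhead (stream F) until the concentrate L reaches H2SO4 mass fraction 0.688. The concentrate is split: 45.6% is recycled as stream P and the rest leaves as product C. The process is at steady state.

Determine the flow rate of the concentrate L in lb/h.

Overall H2SO4 balance (none leaves overhead): H2SO4 in fresh feed = H2SO4 in product, i.e. 2080×0.077 = (1−0.456)·L·0.688.
L = 160.16/(0.688×0.544) = 427.92 lb/h.

427.9 lb/h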